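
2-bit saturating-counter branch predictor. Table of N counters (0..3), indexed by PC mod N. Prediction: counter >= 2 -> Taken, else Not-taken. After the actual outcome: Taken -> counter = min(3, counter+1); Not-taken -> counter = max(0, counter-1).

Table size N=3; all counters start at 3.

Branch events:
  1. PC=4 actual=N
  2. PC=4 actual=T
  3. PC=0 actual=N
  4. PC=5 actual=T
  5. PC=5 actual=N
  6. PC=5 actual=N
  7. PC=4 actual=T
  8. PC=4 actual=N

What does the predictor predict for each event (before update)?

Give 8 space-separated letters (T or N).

Ev 1: PC=4 idx=1 pred=T actual=N -> ctr[1]=2
Ev 2: PC=4 idx=1 pred=T actual=T -> ctr[1]=3
Ev 3: PC=0 idx=0 pred=T actual=N -> ctr[0]=2
Ev 4: PC=5 idx=2 pred=T actual=T -> ctr[2]=3
Ev 5: PC=5 idx=2 pred=T actual=N -> ctr[2]=2
Ev 6: PC=5 idx=2 pred=T actual=N -> ctr[2]=1
Ev 7: PC=4 idx=1 pred=T actual=T -> ctr[1]=3
Ev 8: PC=4 idx=1 pred=T actual=N -> ctr[1]=2

Answer: T T T T T T T T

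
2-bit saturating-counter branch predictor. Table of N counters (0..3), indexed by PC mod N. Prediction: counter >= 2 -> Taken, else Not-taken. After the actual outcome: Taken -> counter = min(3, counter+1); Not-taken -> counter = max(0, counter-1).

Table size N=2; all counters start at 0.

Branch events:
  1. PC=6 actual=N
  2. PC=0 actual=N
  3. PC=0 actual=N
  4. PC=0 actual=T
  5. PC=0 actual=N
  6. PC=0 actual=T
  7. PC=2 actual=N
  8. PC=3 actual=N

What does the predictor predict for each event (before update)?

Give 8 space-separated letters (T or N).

Answer: N N N N N N N N

Derivation:
Ev 1: PC=6 idx=0 pred=N actual=N -> ctr[0]=0
Ev 2: PC=0 idx=0 pred=N actual=N -> ctr[0]=0
Ev 3: PC=0 idx=0 pred=N actual=N -> ctr[0]=0
Ev 4: PC=0 idx=0 pred=N actual=T -> ctr[0]=1
Ev 5: PC=0 idx=0 pred=N actual=N -> ctr[0]=0
Ev 6: PC=0 idx=0 pred=N actual=T -> ctr[0]=1
Ev 7: PC=2 idx=0 pred=N actual=N -> ctr[0]=0
Ev 8: PC=3 idx=1 pred=N actual=N -> ctr[1]=0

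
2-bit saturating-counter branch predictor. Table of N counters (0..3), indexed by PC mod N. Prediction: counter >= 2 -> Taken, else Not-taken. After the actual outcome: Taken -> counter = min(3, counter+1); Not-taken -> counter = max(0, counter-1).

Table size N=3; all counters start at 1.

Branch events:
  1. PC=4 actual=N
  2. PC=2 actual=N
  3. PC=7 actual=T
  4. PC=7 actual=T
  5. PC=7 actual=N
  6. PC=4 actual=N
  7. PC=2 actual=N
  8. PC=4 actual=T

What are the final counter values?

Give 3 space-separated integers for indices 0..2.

Answer: 1 1 0

Derivation:
Ev 1: PC=4 idx=1 pred=N actual=N -> ctr[1]=0
Ev 2: PC=2 idx=2 pred=N actual=N -> ctr[2]=0
Ev 3: PC=7 idx=1 pred=N actual=T -> ctr[1]=1
Ev 4: PC=7 idx=1 pred=N actual=T -> ctr[1]=2
Ev 5: PC=7 idx=1 pred=T actual=N -> ctr[1]=1
Ev 6: PC=4 idx=1 pred=N actual=N -> ctr[1]=0
Ev 7: PC=2 idx=2 pred=N actual=N -> ctr[2]=0
Ev 8: PC=4 idx=1 pred=N actual=T -> ctr[1]=1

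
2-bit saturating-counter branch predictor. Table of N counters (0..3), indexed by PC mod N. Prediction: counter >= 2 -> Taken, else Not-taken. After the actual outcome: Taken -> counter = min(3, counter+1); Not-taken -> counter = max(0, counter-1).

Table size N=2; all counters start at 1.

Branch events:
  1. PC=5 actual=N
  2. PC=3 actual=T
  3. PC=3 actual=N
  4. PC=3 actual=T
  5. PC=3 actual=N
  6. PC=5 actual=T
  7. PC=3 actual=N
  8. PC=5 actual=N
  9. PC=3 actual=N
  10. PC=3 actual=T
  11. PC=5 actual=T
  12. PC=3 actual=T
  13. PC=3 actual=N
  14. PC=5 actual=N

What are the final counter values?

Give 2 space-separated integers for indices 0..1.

Ev 1: PC=5 idx=1 pred=N actual=N -> ctr[1]=0
Ev 2: PC=3 idx=1 pred=N actual=T -> ctr[1]=1
Ev 3: PC=3 idx=1 pred=N actual=N -> ctr[1]=0
Ev 4: PC=3 idx=1 pred=N actual=T -> ctr[1]=1
Ev 5: PC=3 idx=1 pred=N actual=N -> ctr[1]=0
Ev 6: PC=5 idx=1 pred=N actual=T -> ctr[1]=1
Ev 7: PC=3 idx=1 pred=N actual=N -> ctr[1]=0
Ev 8: PC=5 idx=1 pred=N actual=N -> ctr[1]=0
Ev 9: PC=3 idx=1 pred=N actual=N -> ctr[1]=0
Ev 10: PC=3 idx=1 pred=N actual=T -> ctr[1]=1
Ev 11: PC=5 idx=1 pred=N actual=T -> ctr[1]=2
Ev 12: PC=3 idx=1 pred=T actual=T -> ctr[1]=3
Ev 13: PC=3 idx=1 pred=T actual=N -> ctr[1]=2
Ev 14: PC=5 idx=1 pred=T actual=N -> ctr[1]=1

Answer: 1 1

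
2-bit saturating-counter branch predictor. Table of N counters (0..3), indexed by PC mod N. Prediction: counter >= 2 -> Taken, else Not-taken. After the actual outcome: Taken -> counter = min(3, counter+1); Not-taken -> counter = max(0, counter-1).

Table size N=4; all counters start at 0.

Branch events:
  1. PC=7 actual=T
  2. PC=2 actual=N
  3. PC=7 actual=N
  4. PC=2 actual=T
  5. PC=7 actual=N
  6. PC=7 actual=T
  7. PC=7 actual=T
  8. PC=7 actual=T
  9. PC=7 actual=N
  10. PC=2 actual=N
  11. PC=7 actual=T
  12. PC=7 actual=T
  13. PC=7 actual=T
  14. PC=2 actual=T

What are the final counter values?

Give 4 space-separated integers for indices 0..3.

Answer: 0 0 1 3

Derivation:
Ev 1: PC=7 idx=3 pred=N actual=T -> ctr[3]=1
Ev 2: PC=2 idx=2 pred=N actual=N -> ctr[2]=0
Ev 3: PC=7 idx=3 pred=N actual=N -> ctr[3]=0
Ev 4: PC=2 idx=2 pred=N actual=T -> ctr[2]=1
Ev 5: PC=7 idx=3 pred=N actual=N -> ctr[3]=0
Ev 6: PC=7 idx=3 pred=N actual=T -> ctr[3]=1
Ev 7: PC=7 idx=3 pred=N actual=T -> ctr[3]=2
Ev 8: PC=7 idx=3 pred=T actual=T -> ctr[3]=3
Ev 9: PC=7 idx=3 pred=T actual=N -> ctr[3]=2
Ev 10: PC=2 idx=2 pred=N actual=N -> ctr[2]=0
Ev 11: PC=7 idx=3 pred=T actual=T -> ctr[3]=3
Ev 12: PC=7 idx=3 pred=T actual=T -> ctr[3]=3
Ev 13: PC=7 idx=3 pred=T actual=T -> ctr[3]=3
Ev 14: PC=2 idx=2 pred=N actual=T -> ctr[2]=1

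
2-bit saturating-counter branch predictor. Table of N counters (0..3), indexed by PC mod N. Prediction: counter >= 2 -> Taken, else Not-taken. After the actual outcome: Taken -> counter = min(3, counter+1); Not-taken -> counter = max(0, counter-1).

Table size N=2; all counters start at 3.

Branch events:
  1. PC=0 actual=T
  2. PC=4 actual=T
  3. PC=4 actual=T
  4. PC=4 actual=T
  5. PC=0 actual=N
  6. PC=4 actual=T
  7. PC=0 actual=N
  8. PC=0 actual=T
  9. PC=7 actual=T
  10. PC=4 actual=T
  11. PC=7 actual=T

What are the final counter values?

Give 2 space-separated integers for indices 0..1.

Answer: 3 3

Derivation:
Ev 1: PC=0 idx=0 pred=T actual=T -> ctr[0]=3
Ev 2: PC=4 idx=0 pred=T actual=T -> ctr[0]=3
Ev 3: PC=4 idx=0 pred=T actual=T -> ctr[0]=3
Ev 4: PC=4 idx=0 pred=T actual=T -> ctr[0]=3
Ev 5: PC=0 idx=0 pred=T actual=N -> ctr[0]=2
Ev 6: PC=4 idx=0 pred=T actual=T -> ctr[0]=3
Ev 7: PC=0 idx=0 pred=T actual=N -> ctr[0]=2
Ev 8: PC=0 idx=0 pred=T actual=T -> ctr[0]=3
Ev 9: PC=7 idx=1 pred=T actual=T -> ctr[1]=3
Ev 10: PC=4 idx=0 pred=T actual=T -> ctr[0]=3
Ev 11: PC=7 idx=1 pred=T actual=T -> ctr[1]=3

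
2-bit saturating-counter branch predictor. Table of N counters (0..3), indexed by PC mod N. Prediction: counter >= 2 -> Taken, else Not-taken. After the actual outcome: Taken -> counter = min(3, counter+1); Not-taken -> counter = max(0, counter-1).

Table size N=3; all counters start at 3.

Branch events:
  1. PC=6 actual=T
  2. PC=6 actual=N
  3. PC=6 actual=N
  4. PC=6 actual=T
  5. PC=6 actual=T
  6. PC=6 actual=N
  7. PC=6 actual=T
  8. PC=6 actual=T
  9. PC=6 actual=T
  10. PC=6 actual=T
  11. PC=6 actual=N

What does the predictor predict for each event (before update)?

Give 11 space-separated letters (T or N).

Answer: T T T N T T T T T T T

Derivation:
Ev 1: PC=6 idx=0 pred=T actual=T -> ctr[0]=3
Ev 2: PC=6 idx=0 pred=T actual=N -> ctr[0]=2
Ev 3: PC=6 idx=0 pred=T actual=N -> ctr[0]=1
Ev 4: PC=6 idx=0 pred=N actual=T -> ctr[0]=2
Ev 5: PC=6 idx=0 pred=T actual=T -> ctr[0]=3
Ev 6: PC=6 idx=0 pred=T actual=N -> ctr[0]=2
Ev 7: PC=6 idx=0 pred=T actual=T -> ctr[0]=3
Ev 8: PC=6 idx=0 pred=T actual=T -> ctr[0]=3
Ev 9: PC=6 idx=0 pred=T actual=T -> ctr[0]=3
Ev 10: PC=6 idx=0 pred=T actual=T -> ctr[0]=3
Ev 11: PC=6 idx=0 pred=T actual=N -> ctr[0]=2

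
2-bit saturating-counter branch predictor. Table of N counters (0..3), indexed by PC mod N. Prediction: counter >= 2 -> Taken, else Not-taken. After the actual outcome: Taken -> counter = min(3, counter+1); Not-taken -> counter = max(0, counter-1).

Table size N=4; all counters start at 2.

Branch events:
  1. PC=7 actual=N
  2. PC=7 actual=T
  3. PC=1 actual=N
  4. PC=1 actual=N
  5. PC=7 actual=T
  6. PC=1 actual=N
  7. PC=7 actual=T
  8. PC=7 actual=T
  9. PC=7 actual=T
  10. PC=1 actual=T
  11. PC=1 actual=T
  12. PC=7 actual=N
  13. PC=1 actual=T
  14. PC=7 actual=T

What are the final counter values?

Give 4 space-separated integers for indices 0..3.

Answer: 2 3 2 3

Derivation:
Ev 1: PC=7 idx=3 pred=T actual=N -> ctr[3]=1
Ev 2: PC=7 idx=3 pred=N actual=T -> ctr[3]=2
Ev 3: PC=1 idx=1 pred=T actual=N -> ctr[1]=1
Ev 4: PC=1 idx=1 pred=N actual=N -> ctr[1]=0
Ev 5: PC=7 idx=3 pred=T actual=T -> ctr[3]=3
Ev 6: PC=1 idx=1 pred=N actual=N -> ctr[1]=0
Ev 7: PC=7 idx=3 pred=T actual=T -> ctr[3]=3
Ev 8: PC=7 idx=3 pred=T actual=T -> ctr[3]=3
Ev 9: PC=7 idx=3 pred=T actual=T -> ctr[3]=3
Ev 10: PC=1 idx=1 pred=N actual=T -> ctr[1]=1
Ev 11: PC=1 idx=1 pred=N actual=T -> ctr[1]=2
Ev 12: PC=7 idx=3 pred=T actual=N -> ctr[3]=2
Ev 13: PC=1 idx=1 pred=T actual=T -> ctr[1]=3
Ev 14: PC=7 idx=3 pred=T actual=T -> ctr[3]=3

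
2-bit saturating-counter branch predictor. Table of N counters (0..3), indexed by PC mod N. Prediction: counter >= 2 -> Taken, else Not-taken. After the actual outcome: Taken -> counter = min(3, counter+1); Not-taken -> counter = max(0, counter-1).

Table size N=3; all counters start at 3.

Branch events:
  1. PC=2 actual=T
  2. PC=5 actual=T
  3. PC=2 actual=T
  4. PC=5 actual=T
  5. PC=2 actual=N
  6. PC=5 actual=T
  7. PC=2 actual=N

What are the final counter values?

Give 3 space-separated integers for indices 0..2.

Answer: 3 3 2

Derivation:
Ev 1: PC=2 idx=2 pred=T actual=T -> ctr[2]=3
Ev 2: PC=5 idx=2 pred=T actual=T -> ctr[2]=3
Ev 3: PC=2 idx=2 pred=T actual=T -> ctr[2]=3
Ev 4: PC=5 idx=2 pred=T actual=T -> ctr[2]=3
Ev 5: PC=2 idx=2 pred=T actual=N -> ctr[2]=2
Ev 6: PC=5 idx=2 pred=T actual=T -> ctr[2]=3
Ev 7: PC=2 idx=2 pred=T actual=N -> ctr[2]=2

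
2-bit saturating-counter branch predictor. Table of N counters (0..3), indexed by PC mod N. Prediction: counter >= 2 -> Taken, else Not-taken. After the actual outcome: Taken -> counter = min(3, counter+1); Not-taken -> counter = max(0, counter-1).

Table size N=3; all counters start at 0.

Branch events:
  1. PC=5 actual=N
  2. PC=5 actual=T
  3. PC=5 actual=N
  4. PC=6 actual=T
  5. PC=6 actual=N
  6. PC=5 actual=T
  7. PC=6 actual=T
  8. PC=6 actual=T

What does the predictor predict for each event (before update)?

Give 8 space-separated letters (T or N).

Answer: N N N N N N N N

Derivation:
Ev 1: PC=5 idx=2 pred=N actual=N -> ctr[2]=0
Ev 2: PC=5 idx=2 pred=N actual=T -> ctr[2]=1
Ev 3: PC=5 idx=2 pred=N actual=N -> ctr[2]=0
Ev 4: PC=6 idx=0 pred=N actual=T -> ctr[0]=1
Ev 5: PC=6 idx=0 pred=N actual=N -> ctr[0]=0
Ev 6: PC=5 idx=2 pred=N actual=T -> ctr[2]=1
Ev 7: PC=6 idx=0 pred=N actual=T -> ctr[0]=1
Ev 8: PC=6 idx=0 pred=N actual=T -> ctr[0]=2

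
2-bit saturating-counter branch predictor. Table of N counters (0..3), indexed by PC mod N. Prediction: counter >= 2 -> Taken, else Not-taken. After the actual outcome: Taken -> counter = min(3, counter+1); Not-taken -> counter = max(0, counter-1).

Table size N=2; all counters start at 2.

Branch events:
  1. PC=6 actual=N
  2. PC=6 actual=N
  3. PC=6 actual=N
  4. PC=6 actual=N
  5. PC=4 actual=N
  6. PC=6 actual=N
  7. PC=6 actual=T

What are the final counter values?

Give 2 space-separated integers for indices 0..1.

Ev 1: PC=6 idx=0 pred=T actual=N -> ctr[0]=1
Ev 2: PC=6 idx=0 pred=N actual=N -> ctr[0]=0
Ev 3: PC=6 idx=0 pred=N actual=N -> ctr[0]=0
Ev 4: PC=6 idx=0 pred=N actual=N -> ctr[0]=0
Ev 5: PC=4 idx=0 pred=N actual=N -> ctr[0]=0
Ev 6: PC=6 idx=0 pred=N actual=N -> ctr[0]=0
Ev 7: PC=6 idx=0 pred=N actual=T -> ctr[0]=1

Answer: 1 2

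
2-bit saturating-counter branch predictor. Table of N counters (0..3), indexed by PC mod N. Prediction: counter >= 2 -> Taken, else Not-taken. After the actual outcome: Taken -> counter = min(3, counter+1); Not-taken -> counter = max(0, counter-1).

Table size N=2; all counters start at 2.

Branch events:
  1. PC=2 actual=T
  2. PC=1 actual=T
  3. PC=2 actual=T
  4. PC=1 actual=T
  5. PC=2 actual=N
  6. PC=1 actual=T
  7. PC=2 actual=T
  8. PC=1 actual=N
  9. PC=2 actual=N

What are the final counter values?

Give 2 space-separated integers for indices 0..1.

Ev 1: PC=2 idx=0 pred=T actual=T -> ctr[0]=3
Ev 2: PC=1 idx=1 pred=T actual=T -> ctr[1]=3
Ev 3: PC=2 idx=0 pred=T actual=T -> ctr[0]=3
Ev 4: PC=1 idx=1 pred=T actual=T -> ctr[1]=3
Ev 5: PC=2 idx=0 pred=T actual=N -> ctr[0]=2
Ev 6: PC=1 idx=1 pred=T actual=T -> ctr[1]=3
Ev 7: PC=2 idx=0 pred=T actual=T -> ctr[0]=3
Ev 8: PC=1 idx=1 pred=T actual=N -> ctr[1]=2
Ev 9: PC=2 idx=0 pred=T actual=N -> ctr[0]=2

Answer: 2 2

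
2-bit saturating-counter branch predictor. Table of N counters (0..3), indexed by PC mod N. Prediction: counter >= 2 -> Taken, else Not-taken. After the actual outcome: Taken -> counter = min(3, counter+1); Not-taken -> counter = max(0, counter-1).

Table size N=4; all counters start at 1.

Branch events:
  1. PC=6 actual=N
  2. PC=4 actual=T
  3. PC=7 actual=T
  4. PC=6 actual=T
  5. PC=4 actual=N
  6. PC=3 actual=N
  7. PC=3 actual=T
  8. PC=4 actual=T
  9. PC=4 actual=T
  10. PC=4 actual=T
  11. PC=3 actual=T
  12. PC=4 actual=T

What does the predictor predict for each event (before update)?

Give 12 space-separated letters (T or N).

Ev 1: PC=6 idx=2 pred=N actual=N -> ctr[2]=0
Ev 2: PC=4 idx=0 pred=N actual=T -> ctr[0]=2
Ev 3: PC=7 idx=3 pred=N actual=T -> ctr[3]=2
Ev 4: PC=6 idx=2 pred=N actual=T -> ctr[2]=1
Ev 5: PC=4 idx=0 pred=T actual=N -> ctr[0]=1
Ev 6: PC=3 idx=3 pred=T actual=N -> ctr[3]=1
Ev 7: PC=3 idx=3 pred=N actual=T -> ctr[3]=2
Ev 8: PC=4 idx=0 pred=N actual=T -> ctr[0]=2
Ev 9: PC=4 idx=0 pred=T actual=T -> ctr[0]=3
Ev 10: PC=4 idx=0 pred=T actual=T -> ctr[0]=3
Ev 11: PC=3 idx=3 pred=T actual=T -> ctr[3]=3
Ev 12: PC=4 idx=0 pred=T actual=T -> ctr[0]=3

Answer: N N N N T T N N T T T T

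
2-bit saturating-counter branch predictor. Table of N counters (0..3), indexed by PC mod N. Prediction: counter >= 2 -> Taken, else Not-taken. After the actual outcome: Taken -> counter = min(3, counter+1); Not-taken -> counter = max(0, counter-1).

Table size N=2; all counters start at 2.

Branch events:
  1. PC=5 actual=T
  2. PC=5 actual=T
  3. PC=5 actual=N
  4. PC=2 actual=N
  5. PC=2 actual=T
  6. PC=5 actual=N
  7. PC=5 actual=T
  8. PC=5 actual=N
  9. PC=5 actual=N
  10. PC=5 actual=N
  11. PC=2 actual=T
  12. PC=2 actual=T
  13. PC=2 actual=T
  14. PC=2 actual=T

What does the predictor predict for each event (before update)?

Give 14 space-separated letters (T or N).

Answer: T T T T N T N T N N T T T T

Derivation:
Ev 1: PC=5 idx=1 pred=T actual=T -> ctr[1]=3
Ev 2: PC=5 idx=1 pred=T actual=T -> ctr[1]=3
Ev 3: PC=5 idx=1 pred=T actual=N -> ctr[1]=2
Ev 4: PC=2 idx=0 pred=T actual=N -> ctr[0]=1
Ev 5: PC=2 idx=0 pred=N actual=T -> ctr[0]=2
Ev 6: PC=5 idx=1 pred=T actual=N -> ctr[1]=1
Ev 7: PC=5 idx=1 pred=N actual=T -> ctr[1]=2
Ev 8: PC=5 idx=1 pred=T actual=N -> ctr[1]=1
Ev 9: PC=5 idx=1 pred=N actual=N -> ctr[1]=0
Ev 10: PC=5 idx=1 pred=N actual=N -> ctr[1]=0
Ev 11: PC=2 idx=0 pred=T actual=T -> ctr[0]=3
Ev 12: PC=2 idx=0 pred=T actual=T -> ctr[0]=3
Ev 13: PC=2 idx=0 pred=T actual=T -> ctr[0]=3
Ev 14: PC=2 idx=0 pred=T actual=T -> ctr[0]=3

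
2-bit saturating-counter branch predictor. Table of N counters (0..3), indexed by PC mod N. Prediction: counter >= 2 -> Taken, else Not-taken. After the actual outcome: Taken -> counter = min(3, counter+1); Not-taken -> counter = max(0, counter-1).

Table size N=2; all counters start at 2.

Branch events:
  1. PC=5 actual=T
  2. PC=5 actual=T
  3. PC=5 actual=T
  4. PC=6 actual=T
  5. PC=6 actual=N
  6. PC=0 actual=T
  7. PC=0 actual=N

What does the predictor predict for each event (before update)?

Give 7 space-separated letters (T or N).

Ev 1: PC=5 idx=1 pred=T actual=T -> ctr[1]=3
Ev 2: PC=5 idx=1 pred=T actual=T -> ctr[1]=3
Ev 3: PC=5 idx=1 pred=T actual=T -> ctr[1]=3
Ev 4: PC=6 idx=0 pred=T actual=T -> ctr[0]=3
Ev 5: PC=6 idx=0 pred=T actual=N -> ctr[0]=2
Ev 6: PC=0 idx=0 pred=T actual=T -> ctr[0]=3
Ev 7: PC=0 idx=0 pred=T actual=N -> ctr[0]=2

Answer: T T T T T T T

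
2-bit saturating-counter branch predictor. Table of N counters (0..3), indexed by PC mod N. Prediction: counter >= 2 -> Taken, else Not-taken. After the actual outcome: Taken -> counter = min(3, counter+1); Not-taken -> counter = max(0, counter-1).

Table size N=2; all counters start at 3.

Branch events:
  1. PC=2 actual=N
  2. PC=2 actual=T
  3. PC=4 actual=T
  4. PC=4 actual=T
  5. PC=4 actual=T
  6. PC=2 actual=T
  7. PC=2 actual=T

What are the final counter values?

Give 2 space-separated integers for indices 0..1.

Answer: 3 3

Derivation:
Ev 1: PC=2 idx=0 pred=T actual=N -> ctr[0]=2
Ev 2: PC=2 idx=0 pred=T actual=T -> ctr[0]=3
Ev 3: PC=4 idx=0 pred=T actual=T -> ctr[0]=3
Ev 4: PC=4 idx=0 pred=T actual=T -> ctr[0]=3
Ev 5: PC=4 idx=0 pred=T actual=T -> ctr[0]=3
Ev 6: PC=2 idx=0 pred=T actual=T -> ctr[0]=3
Ev 7: PC=2 idx=0 pred=T actual=T -> ctr[0]=3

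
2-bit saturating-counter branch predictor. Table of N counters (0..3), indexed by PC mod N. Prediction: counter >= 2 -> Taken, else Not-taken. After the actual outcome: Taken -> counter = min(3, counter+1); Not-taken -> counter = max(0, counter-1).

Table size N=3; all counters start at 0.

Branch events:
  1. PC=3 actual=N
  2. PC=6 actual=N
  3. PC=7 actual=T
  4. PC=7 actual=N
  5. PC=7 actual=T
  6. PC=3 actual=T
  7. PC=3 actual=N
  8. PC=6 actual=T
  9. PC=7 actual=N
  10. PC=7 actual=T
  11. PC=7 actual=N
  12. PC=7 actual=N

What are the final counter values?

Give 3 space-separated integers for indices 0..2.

Ev 1: PC=3 idx=0 pred=N actual=N -> ctr[0]=0
Ev 2: PC=6 idx=0 pred=N actual=N -> ctr[0]=0
Ev 3: PC=7 idx=1 pred=N actual=T -> ctr[1]=1
Ev 4: PC=7 idx=1 pred=N actual=N -> ctr[1]=0
Ev 5: PC=7 idx=1 pred=N actual=T -> ctr[1]=1
Ev 6: PC=3 idx=0 pred=N actual=T -> ctr[0]=1
Ev 7: PC=3 idx=0 pred=N actual=N -> ctr[0]=0
Ev 8: PC=6 idx=0 pred=N actual=T -> ctr[0]=1
Ev 9: PC=7 idx=1 pred=N actual=N -> ctr[1]=0
Ev 10: PC=7 idx=1 pred=N actual=T -> ctr[1]=1
Ev 11: PC=7 idx=1 pred=N actual=N -> ctr[1]=0
Ev 12: PC=7 idx=1 pred=N actual=N -> ctr[1]=0

Answer: 1 0 0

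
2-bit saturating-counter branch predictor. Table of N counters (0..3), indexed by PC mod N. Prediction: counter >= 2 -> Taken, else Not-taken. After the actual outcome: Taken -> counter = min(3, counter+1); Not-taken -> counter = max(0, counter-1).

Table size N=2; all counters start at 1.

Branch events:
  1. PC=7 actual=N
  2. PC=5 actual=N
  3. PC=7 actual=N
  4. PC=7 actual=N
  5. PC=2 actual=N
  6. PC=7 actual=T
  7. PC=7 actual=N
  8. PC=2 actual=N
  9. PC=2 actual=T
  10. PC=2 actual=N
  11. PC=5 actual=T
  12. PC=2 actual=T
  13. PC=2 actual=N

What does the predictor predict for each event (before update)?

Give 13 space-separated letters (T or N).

Ev 1: PC=7 idx=1 pred=N actual=N -> ctr[1]=0
Ev 2: PC=5 idx=1 pred=N actual=N -> ctr[1]=0
Ev 3: PC=7 idx=1 pred=N actual=N -> ctr[1]=0
Ev 4: PC=7 idx=1 pred=N actual=N -> ctr[1]=0
Ev 5: PC=2 idx=0 pred=N actual=N -> ctr[0]=0
Ev 6: PC=7 idx=1 pred=N actual=T -> ctr[1]=1
Ev 7: PC=7 idx=1 pred=N actual=N -> ctr[1]=0
Ev 8: PC=2 idx=0 pred=N actual=N -> ctr[0]=0
Ev 9: PC=2 idx=0 pred=N actual=T -> ctr[0]=1
Ev 10: PC=2 idx=0 pred=N actual=N -> ctr[0]=0
Ev 11: PC=5 idx=1 pred=N actual=T -> ctr[1]=1
Ev 12: PC=2 idx=0 pred=N actual=T -> ctr[0]=1
Ev 13: PC=2 idx=0 pred=N actual=N -> ctr[0]=0

Answer: N N N N N N N N N N N N N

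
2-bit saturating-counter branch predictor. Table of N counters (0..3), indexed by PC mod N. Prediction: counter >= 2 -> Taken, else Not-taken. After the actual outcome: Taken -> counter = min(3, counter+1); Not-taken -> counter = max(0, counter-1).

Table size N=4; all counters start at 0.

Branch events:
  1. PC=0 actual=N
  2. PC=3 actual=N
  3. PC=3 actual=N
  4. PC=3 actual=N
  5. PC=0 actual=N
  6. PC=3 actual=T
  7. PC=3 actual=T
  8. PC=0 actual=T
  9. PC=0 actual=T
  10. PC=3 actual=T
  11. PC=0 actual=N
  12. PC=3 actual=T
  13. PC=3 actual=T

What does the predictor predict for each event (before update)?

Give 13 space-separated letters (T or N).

Answer: N N N N N N N N N T T T T

Derivation:
Ev 1: PC=0 idx=0 pred=N actual=N -> ctr[0]=0
Ev 2: PC=3 idx=3 pred=N actual=N -> ctr[3]=0
Ev 3: PC=3 idx=3 pred=N actual=N -> ctr[3]=0
Ev 4: PC=3 idx=3 pred=N actual=N -> ctr[3]=0
Ev 5: PC=0 idx=0 pred=N actual=N -> ctr[0]=0
Ev 6: PC=3 idx=3 pred=N actual=T -> ctr[3]=1
Ev 7: PC=3 idx=3 pred=N actual=T -> ctr[3]=2
Ev 8: PC=0 idx=0 pred=N actual=T -> ctr[0]=1
Ev 9: PC=0 idx=0 pred=N actual=T -> ctr[0]=2
Ev 10: PC=3 idx=3 pred=T actual=T -> ctr[3]=3
Ev 11: PC=0 idx=0 pred=T actual=N -> ctr[0]=1
Ev 12: PC=3 idx=3 pred=T actual=T -> ctr[3]=3
Ev 13: PC=3 idx=3 pred=T actual=T -> ctr[3]=3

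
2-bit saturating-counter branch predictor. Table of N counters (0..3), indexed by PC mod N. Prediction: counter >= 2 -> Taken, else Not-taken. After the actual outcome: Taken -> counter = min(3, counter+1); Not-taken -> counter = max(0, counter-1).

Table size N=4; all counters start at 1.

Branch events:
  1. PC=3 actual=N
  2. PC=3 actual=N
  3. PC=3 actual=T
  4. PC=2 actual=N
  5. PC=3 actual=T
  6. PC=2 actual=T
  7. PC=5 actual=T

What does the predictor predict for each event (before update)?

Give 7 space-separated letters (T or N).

Ev 1: PC=3 idx=3 pred=N actual=N -> ctr[3]=0
Ev 2: PC=3 idx=3 pred=N actual=N -> ctr[3]=0
Ev 3: PC=3 idx=3 pred=N actual=T -> ctr[3]=1
Ev 4: PC=2 idx=2 pred=N actual=N -> ctr[2]=0
Ev 5: PC=3 idx=3 pred=N actual=T -> ctr[3]=2
Ev 6: PC=2 idx=2 pred=N actual=T -> ctr[2]=1
Ev 7: PC=5 idx=1 pred=N actual=T -> ctr[1]=2

Answer: N N N N N N N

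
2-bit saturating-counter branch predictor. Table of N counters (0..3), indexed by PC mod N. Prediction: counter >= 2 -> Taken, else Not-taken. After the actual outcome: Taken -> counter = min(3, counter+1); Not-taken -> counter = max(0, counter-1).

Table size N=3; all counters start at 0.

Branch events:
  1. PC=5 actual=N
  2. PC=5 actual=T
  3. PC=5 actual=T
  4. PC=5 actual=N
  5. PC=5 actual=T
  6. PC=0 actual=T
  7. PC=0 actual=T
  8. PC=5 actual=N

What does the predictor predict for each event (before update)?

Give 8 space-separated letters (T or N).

Answer: N N N T N N N T

Derivation:
Ev 1: PC=5 idx=2 pred=N actual=N -> ctr[2]=0
Ev 2: PC=5 idx=2 pred=N actual=T -> ctr[2]=1
Ev 3: PC=5 idx=2 pred=N actual=T -> ctr[2]=2
Ev 4: PC=5 idx=2 pred=T actual=N -> ctr[2]=1
Ev 5: PC=5 idx=2 pred=N actual=T -> ctr[2]=2
Ev 6: PC=0 idx=0 pred=N actual=T -> ctr[0]=1
Ev 7: PC=0 idx=0 pred=N actual=T -> ctr[0]=2
Ev 8: PC=5 idx=2 pred=T actual=N -> ctr[2]=1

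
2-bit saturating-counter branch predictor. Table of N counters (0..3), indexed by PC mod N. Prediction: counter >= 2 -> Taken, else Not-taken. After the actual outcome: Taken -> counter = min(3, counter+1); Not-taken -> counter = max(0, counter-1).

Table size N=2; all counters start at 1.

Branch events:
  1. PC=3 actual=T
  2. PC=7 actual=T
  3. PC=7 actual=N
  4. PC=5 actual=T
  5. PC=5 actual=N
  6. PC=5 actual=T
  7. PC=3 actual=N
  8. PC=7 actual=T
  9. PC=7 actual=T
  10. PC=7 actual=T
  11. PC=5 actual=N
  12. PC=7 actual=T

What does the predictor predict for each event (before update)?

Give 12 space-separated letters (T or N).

Ev 1: PC=3 idx=1 pred=N actual=T -> ctr[1]=2
Ev 2: PC=7 idx=1 pred=T actual=T -> ctr[1]=3
Ev 3: PC=7 idx=1 pred=T actual=N -> ctr[1]=2
Ev 4: PC=5 idx=1 pred=T actual=T -> ctr[1]=3
Ev 5: PC=5 idx=1 pred=T actual=N -> ctr[1]=2
Ev 6: PC=5 idx=1 pred=T actual=T -> ctr[1]=3
Ev 7: PC=3 idx=1 pred=T actual=N -> ctr[1]=2
Ev 8: PC=7 idx=1 pred=T actual=T -> ctr[1]=3
Ev 9: PC=7 idx=1 pred=T actual=T -> ctr[1]=3
Ev 10: PC=7 idx=1 pred=T actual=T -> ctr[1]=3
Ev 11: PC=5 idx=1 pred=T actual=N -> ctr[1]=2
Ev 12: PC=7 idx=1 pred=T actual=T -> ctr[1]=3

Answer: N T T T T T T T T T T T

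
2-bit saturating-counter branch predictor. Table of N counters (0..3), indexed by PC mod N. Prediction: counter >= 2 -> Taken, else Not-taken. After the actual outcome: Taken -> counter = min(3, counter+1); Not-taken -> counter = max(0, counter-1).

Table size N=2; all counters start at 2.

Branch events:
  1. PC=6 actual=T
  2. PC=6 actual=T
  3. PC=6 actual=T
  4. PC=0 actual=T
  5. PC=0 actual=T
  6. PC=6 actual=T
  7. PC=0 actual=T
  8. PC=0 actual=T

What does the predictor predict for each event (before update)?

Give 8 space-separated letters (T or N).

Ev 1: PC=6 idx=0 pred=T actual=T -> ctr[0]=3
Ev 2: PC=6 idx=0 pred=T actual=T -> ctr[0]=3
Ev 3: PC=6 idx=0 pred=T actual=T -> ctr[0]=3
Ev 4: PC=0 idx=0 pred=T actual=T -> ctr[0]=3
Ev 5: PC=0 idx=0 pred=T actual=T -> ctr[0]=3
Ev 6: PC=6 idx=0 pred=T actual=T -> ctr[0]=3
Ev 7: PC=0 idx=0 pred=T actual=T -> ctr[0]=3
Ev 8: PC=0 idx=0 pred=T actual=T -> ctr[0]=3

Answer: T T T T T T T T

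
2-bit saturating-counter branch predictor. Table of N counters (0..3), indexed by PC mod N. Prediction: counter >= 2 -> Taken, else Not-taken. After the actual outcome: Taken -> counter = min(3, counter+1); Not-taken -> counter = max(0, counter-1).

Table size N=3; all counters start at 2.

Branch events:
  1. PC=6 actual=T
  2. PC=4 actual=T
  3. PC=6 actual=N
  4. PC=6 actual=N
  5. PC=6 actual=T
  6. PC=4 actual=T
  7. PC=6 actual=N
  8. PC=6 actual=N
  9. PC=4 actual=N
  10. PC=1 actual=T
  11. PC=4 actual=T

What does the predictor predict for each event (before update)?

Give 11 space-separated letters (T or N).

Ev 1: PC=6 idx=0 pred=T actual=T -> ctr[0]=3
Ev 2: PC=4 idx=1 pred=T actual=T -> ctr[1]=3
Ev 3: PC=6 idx=0 pred=T actual=N -> ctr[0]=2
Ev 4: PC=6 idx=0 pred=T actual=N -> ctr[0]=1
Ev 5: PC=6 idx=0 pred=N actual=T -> ctr[0]=2
Ev 6: PC=4 idx=1 pred=T actual=T -> ctr[1]=3
Ev 7: PC=6 idx=0 pred=T actual=N -> ctr[0]=1
Ev 8: PC=6 idx=0 pred=N actual=N -> ctr[0]=0
Ev 9: PC=4 idx=1 pred=T actual=N -> ctr[1]=2
Ev 10: PC=1 idx=1 pred=T actual=T -> ctr[1]=3
Ev 11: PC=4 idx=1 pred=T actual=T -> ctr[1]=3

Answer: T T T T N T T N T T T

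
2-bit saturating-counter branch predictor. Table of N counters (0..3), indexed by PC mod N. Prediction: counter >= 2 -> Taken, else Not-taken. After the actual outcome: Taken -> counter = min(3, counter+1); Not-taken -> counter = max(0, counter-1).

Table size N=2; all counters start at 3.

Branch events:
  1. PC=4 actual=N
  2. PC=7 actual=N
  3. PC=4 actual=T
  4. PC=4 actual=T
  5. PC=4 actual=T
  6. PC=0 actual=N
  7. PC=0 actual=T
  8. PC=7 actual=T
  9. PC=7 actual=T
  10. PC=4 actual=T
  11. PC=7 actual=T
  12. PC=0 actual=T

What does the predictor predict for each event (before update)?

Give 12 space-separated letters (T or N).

Answer: T T T T T T T T T T T T

Derivation:
Ev 1: PC=4 idx=0 pred=T actual=N -> ctr[0]=2
Ev 2: PC=7 idx=1 pred=T actual=N -> ctr[1]=2
Ev 3: PC=4 idx=0 pred=T actual=T -> ctr[0]=3
Ev 4: PC=4 idx=0 pred=T actual=T -> ctr[0]=3
Ev 5: PC=4 idx=0 pred=T actual=T -> ctr[0]=3
Ev 6: PC=0 idx=0 pred=T actual=N -> ctr[0]=2
Ev 7: PC=0 idx=0 pred=T actual=T -> ctr[0]=3
Ev 8: PC=7 idx=1 pred=T actual=T -> ctr[1]=3
Ev 9: PC=7 idx=1 pred=T actual=T -> ctr[1]=3
Ev 10: PC=4 idx=0 pred=T actual=T -> ctr[0]=3
Ev 11: PC=7 idx=1 pred=T actual=T -> ctr[1]=3
Ev 12: PC=0 idx=0 pred=T actual=T -> ctr[0]=3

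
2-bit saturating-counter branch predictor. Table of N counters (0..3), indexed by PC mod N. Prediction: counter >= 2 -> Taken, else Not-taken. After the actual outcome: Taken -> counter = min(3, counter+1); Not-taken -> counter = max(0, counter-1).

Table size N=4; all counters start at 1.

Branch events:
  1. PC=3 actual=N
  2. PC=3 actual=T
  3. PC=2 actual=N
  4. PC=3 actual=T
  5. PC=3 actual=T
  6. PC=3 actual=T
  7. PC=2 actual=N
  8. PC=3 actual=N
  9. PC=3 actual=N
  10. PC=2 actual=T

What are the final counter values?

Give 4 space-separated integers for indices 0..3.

Answer: 1 1 1 1

Derivation:
Ev 1: PC=3 idx=3 pred=N actual=N -> ctr[3]=0
Ev 2: PC=3 idx=3 pred=N actual=T -> ctr[3]=1
Ev 3: PC=2 idx=2 pred=N actual=N -> ctr[2]=0
Ev 4: PC=3 idx=3 pred=N actual=T -> ctr[3]=2
Ev 5: PC=3 idx=3 pred=T actual=T -> ctr[3]=3
Ev 6: PC=3 idx=3 pred=T actual=T -> ctr[3]=3
Ev 7: PC=2 idx=2 pred=N actual=N -> ctr[2]=0
Ev 8: PC=3 idx=3 pred=T actual=N -> ctr[3]=2
Ev 9: PC=3 idx=3 pred=T actual=N -> ctr[3]=1
Ev 10: PC=2 idx=2 pred=N actual=T -> ctr[2]=1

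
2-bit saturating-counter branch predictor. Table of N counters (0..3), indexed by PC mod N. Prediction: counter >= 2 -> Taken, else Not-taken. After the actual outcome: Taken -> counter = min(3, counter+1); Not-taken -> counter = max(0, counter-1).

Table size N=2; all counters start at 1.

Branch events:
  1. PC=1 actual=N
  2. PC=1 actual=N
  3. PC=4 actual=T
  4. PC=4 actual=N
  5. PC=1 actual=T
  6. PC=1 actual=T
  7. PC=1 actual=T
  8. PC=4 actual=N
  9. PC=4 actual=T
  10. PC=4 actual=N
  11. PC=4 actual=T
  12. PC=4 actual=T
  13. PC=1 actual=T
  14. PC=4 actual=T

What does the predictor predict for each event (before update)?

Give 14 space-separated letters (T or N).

Answer: N N N T N N T N N N N N T T

Derivation:
Ev 1: PC=1 idx=1 pred=N actual=N -> ctr[1]=0
Ev 2: PC=1 idx=1 pred=N actual=N -> ctr[1]=0
Ev 3: PC=4 idx=0 pred=N actual=T -> ctr[0]=2
Ev 4: PC=4 idx=0 pred=T actual=N -> ctr[0]=1
Ev 5: PC=1 idx=1 pred=N actual=T -> ctr[1]=1
Ev 6: PC=1 idx=1 pred=N actual=T -> ctr[1]=2
Ev 7: PC=1 idx=1 pred=T actual=T -> ctr[1]=3
Ev 8: PC=4 idx=0 pred=N actual=N -> ctr[0]=0
Ev 9: PC=4 idx=0 pred=N actual=T -> ctr[0]=1
Ev 10: PC=4 idx=0 pred=N actual=N -> ctr[0]=0
Ev 11: PC=4 idx=0 pred=N actual=T -> ctr[0]=1
Ev 12: PC=4 idx=0 pred=N actual=T -> ctr[0]=2
Ev 13: PC=1 idx=1 pred=T actual=T -> ctr[1]=3
Ev 14: PC=4 idx=0 pred=T actual=T -> ctr[0]=3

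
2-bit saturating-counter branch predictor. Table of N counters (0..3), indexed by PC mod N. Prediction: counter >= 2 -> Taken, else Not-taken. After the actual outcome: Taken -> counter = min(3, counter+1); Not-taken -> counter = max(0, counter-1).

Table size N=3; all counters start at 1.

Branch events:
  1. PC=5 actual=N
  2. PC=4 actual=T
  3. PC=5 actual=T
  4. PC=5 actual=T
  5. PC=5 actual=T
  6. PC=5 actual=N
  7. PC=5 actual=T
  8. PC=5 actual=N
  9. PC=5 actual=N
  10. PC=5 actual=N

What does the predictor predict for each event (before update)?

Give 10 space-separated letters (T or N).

Answer: N N N N T T T T T N

Derivation:
Ev 1: PC=5 idx=2 pred=N actual=N -> ctr[2]=0
Ev 2: PC=4 idx=1 pred=N actual=T -> ctr[1]=2
Ev 3: PC=5 idx=2 pred=N actual=T -> ctr[2]=1
Ev 4: PC=5 idx=2 pred=N actual=T -> ctr[2]=2
Ev 5: PC=5 idx=2 pred=T actual=T -> ctr[2]=3
Ev 6: PC=5 idx=2 pred=T actual=N -> ctr[2]=2
Ev 7: PC=5 idx=2 pred=T actual=T -> ctr[2]=3
Ev 8: PC=5 idx=2 pred=T actual=N -> ctr[2]=2
Ev 9: PC=5 idx=2 pred=T actual=N -> ctr[2]=1
Ev 10: PC=5 idx=2 pred=N actual=N -> ctr[2]=0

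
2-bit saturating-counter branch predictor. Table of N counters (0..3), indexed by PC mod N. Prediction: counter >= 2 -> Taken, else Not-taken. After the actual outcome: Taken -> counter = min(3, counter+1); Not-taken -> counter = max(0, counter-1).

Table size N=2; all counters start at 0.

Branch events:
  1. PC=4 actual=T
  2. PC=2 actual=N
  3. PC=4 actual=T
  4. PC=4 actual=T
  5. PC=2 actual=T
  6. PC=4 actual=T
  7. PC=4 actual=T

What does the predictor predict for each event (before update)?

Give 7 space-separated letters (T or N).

Answer: N N N N T T T

Derivation:
Ev 1: PC=4 idx=0 pred=N actual=T -> ctr[0]=1
Ev 2: PC=2 idx=0 pred=N actual=N -> ctr[0]=0
Ev 3: PC=4 idx=0 pred=N actual=T -> ctr[0]=1
Ev 4: PC=4 idx=0 pred=N actual=T -> ctr[0]=2
Ev 5: PC=2 idx=0 pred=T actual=T -> ctr[0]=3
Ev 6: PC=4 idx=0 pred=T actual=T -> ctr[0]=3
Ev 7: PC=4 idx=0 pred=T actual=T -> ctr[0]=3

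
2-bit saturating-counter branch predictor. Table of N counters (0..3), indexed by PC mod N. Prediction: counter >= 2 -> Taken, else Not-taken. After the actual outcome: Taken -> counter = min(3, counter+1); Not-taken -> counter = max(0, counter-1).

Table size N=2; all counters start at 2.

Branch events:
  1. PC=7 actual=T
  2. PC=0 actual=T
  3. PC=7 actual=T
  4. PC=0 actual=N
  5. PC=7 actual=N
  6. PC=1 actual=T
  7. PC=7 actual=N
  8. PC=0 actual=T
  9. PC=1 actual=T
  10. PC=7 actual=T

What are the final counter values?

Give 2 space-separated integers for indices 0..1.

Ev 1: PC=7 idx=1 pred=T actual=T -> ctr[1]=3
Ev 2: PC=0 idx=0 pred=T actual=T -> ctr[0]=3
Ev 3: PC=7 idx=1 pred=T actual=T -> ctr[1]=3
Ev 4: PC=0 idx=0 pred=T actual=N -> ctr[0]=2
Ev 5: PC=7 idx=1 pred=T actual=N -> ctr[1]=2
Ev 6: PC=1 idx=1 pred=T actual=T -> ctr[1]=3
Ev 7: PC=7 idx=1 pred=T actual=N -> ctr[1]=2
Ev 8: PC=0 idx=0 pred=T actual=T -> ctr[0]=3
Ev 9: PC=1 idx=1 pred=T actual=T -> ctr[1]=3
Ev 10: PC=7 idx=1 pred=T actual=T -> ctr[1]=3

Answer: 3 3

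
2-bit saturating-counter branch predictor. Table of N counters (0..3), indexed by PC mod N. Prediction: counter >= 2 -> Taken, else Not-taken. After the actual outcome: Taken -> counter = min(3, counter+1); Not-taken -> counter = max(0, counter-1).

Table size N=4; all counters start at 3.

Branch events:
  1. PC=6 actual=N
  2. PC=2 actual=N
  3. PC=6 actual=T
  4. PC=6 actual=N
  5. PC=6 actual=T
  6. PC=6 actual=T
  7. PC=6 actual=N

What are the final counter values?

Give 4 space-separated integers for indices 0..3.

Ev 1: PC=6 idx=2 pred=T actual=N -> ctr[2]=2
Ev 2: PC=2 idx=2 pred=T actual=N -> ctr[2]=1
Ev 3: PC=6 idx=2 pred=N actual=T -> ctr[2]=2
Ev 4: PC=6 idx=2 pred=T actual=N -> ctr[2]=1
Ev 5: PC=6 idx=2 pred=N actual=T -> ctr[2]=2
Ev 6: PC=6 idx=2 pred=T actual=T -> ctr[2]=3
Ev 7: PC=6 idx=2 pred=T actual=N -> ctr[2]=2

Answer: 3 3 2 3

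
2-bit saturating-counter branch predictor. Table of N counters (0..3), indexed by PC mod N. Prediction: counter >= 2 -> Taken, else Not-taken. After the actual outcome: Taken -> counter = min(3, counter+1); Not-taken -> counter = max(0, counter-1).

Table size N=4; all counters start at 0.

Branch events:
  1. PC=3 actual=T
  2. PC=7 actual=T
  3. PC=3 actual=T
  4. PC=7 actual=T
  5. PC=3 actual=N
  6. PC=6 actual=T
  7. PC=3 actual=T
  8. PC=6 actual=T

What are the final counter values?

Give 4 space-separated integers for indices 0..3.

Ev 1: PC=3 idx=3 pred=N actual=T -> ctr[3]=1
Ev 2: PC=7 idx=3 pred=N actual=T -> ctr[3]=2
Ev 3: PC=3 idx=3 pred=T actual=T -> ctr[3]=3
Ev 4: PC=7 idx=3 pred=T actual=T -> ctr[3]=3
Ev 5: PC=3 idx=3 pred=T actual=N -> ctr[3]=2
Ev 6: PC=6 idx=2 pred=N actual=T -> ctr[2]=1
Ev 7: PC=3 idx=3 pred=T actual=T -> ctr[3]=3
Ev 8: PC=6 idx=2 pred=N actual=T -> ctr[2]=2

Answer: 0 0 2 3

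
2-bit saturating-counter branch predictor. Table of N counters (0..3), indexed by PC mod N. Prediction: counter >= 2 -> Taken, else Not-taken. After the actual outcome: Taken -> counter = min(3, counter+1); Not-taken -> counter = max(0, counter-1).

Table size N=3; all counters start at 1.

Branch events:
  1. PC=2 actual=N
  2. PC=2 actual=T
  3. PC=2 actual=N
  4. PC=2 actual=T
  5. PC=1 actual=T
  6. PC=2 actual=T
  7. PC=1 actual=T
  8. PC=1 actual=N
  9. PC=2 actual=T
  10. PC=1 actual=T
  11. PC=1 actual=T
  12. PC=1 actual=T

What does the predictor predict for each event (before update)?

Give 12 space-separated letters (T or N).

Ev 1: PC=2 idx=2 pred=N actual=N -> ctr[2]=0
Ev 2: PC=2 idx=2 pred=N actual=T -> ctr[2]=1
Ev 3: PC=2 idx=2 pred=N actual=N -> ctr[2]=0
Ev 4: PC=2 idx=2 pred=N actual=T -> ctr[2]=1
Ev 5: PC=1 idx=1 pred=N actual=T -> ctr[1]=2
Ev 6: PC=2 idx=2 pred=N actual=T -> ctr[2]=2
Ev 7: PC=1 idx=1 pred=T actual=T -> ctr[1]=3
Ev 8: PC=1 idx=1 pred=T actual=N -> ctr[1]=2
Ev 9: PC=2 idx=2 pred=T actual=T -> ctr[2]=3
Ev 10: PC=1 idx=1 pred=T actual=T -> ctr[1]=3
Ev 11: PC=1 idx=1 pred=T actual=T -> ctr[1]=3
Ev 12: PC=1 idx=1 pred=T actual=T -> ctr[1]=3

Answer: N N N N N N T T T T T T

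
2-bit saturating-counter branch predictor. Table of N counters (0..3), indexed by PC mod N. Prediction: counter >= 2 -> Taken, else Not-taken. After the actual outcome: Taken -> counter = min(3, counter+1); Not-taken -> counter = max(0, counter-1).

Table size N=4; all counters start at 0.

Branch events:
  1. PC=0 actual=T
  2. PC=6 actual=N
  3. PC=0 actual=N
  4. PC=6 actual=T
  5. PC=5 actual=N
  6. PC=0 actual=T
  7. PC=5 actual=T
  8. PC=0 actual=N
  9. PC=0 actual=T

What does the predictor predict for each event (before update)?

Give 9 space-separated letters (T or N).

Ev 1: PC=0 idx=0 pred=N actual=T -> ctr[0]=1
Ev 2: PC=6 idx=2 pred=N actual=N -> ctr[2]=0
Ev 3: PC=0 idx=0 pred=N actual=N -> ctr[0]=0
Ev 4: PC=6 idx=2 pred=N actual=T -> ctr[2]=1
Ev 5: PC=5 idx=1 pred=N actual=N -> ctr[1]=0
Ev 6: PC=0 idx=0 pred=N actual=T -> ctr[0]=1
Ev 7: PC=5 idx=1 pred=N actual=T -> ctr[1]=1
Ev 8: PC=0 idx=0 pred=N actual=N -> ctr[0]=0
Ev 9: PC=0 idx=0 pred=N actual=T -> ctr[0]=1

Answer: N N N N N N N N N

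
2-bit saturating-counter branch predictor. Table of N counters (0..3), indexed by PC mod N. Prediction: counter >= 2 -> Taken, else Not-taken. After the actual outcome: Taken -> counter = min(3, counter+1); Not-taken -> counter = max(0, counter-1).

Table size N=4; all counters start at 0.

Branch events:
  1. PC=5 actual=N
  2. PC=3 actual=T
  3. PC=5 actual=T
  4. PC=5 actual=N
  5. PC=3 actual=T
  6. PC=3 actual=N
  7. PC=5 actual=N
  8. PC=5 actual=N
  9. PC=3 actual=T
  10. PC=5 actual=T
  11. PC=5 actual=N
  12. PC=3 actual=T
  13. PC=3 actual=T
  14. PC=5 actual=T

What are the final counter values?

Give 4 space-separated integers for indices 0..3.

Ev 1: PC=5 idx=1 pred=N actual=N -> ctr[1]=0
Ev 2: PC=3 idx=3 pred=N actual=T -> ctr[3]=1
Ev 3: PC=5 idx=1 pred=N actual=T -> ctr[1]=1
Ev 4: PC=5 idx=1 pred=N actual=N -> ctr[1]=0
Ev 5: PC=3 idx=3 pred=N actual=T -> ctr[3]=2
Ev 6: PC=3 idx=3 pred=T actual=N -> ctr[3]=1
Ev 7: PC=5 idx=1 pred=N actual=N -> ctr[1]=0
Ev 8: PC=5 idx=1 pred=N actual=N -> ctr[1]=0
Ev 9: PC=3 idx=3 pred=N actual=T -> ctr[3]=2
Ev 10: PC=5 idx=1 pred=N actual=T -> ctr[1]=1
Ev 11: PC=5 idx=1 pred=N actual=N -> ctr[1]=0
Ev 12: PC=3 idx=3 pred=T actual=T -> ctr[3]=3
Ev 13: PC=3 idx=3 pred=T actual=T -> ctr[3]=3
Ev 14: PC=5 idx=1 pred=N actual=T -> ctr[1]=1

Answer: 0 1 0 3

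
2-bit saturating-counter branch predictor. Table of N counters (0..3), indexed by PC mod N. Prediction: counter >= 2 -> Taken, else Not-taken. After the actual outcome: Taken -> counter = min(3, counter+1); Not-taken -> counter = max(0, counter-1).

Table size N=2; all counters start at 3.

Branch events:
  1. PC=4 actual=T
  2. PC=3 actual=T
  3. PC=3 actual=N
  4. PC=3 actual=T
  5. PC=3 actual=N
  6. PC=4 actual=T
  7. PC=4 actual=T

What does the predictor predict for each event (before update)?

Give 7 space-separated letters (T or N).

Answer: T T T T T T T

Derivation:
Ev 1: PC=4 idx=0 pred=T actual=T -> ctr[0]=3
Ev 2: PC=3 idx=1 pred=T actual=T -> ctr[1]=3
Ev 3: PC=3 idx=1 pred=T actual=N -> ctr[1]=2
Ev 4: PC=3 idx=1 pred=T actual=T -> ctr[1]=3
Ev 5: PC=3 idx=1 pred=T actual=N -> ctr[1]=2
Ev 6: PC=4 idx=0 pred=T actual=T -> ctr[0]=3
Ev 7: PC=4 idx=0 pred=T actual=T -> ctr[0]=3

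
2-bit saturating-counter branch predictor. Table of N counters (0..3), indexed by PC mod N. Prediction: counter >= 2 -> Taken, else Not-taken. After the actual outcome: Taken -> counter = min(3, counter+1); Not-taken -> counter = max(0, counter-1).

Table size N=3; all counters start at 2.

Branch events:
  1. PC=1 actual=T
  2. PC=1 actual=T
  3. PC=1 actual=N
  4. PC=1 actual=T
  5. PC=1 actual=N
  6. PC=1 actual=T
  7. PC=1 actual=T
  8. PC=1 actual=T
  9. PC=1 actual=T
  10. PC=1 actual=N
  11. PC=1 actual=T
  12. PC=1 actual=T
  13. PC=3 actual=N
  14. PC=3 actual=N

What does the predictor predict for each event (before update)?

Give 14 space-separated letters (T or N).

Ev 1: PC=1 idx=1 pred=T actual=T -> ctr[1]=3
Ev 2: PC=1 idx=1 pred=T actual=T -> ctr[1]=3
Ev 3: PC=1 idx=1 pred=T actual=N -> ctr[1]=2
Ev 4: PC=1 idx=1 pred=T actual=T -> ctr[1]=3
Ev 5: PC=1 idx=1 pred=T actual=N -> ctr[1]=2
Ev 6: PC=1 idx=1 pred=T actual=T -> ctr[1]=3
Ev 7: PC=1 idx=1 pred=T actual=T -> ctr[1]=3
Ev 8: PC=1 idx=1 pred=T actual=T -> ctr[1]=3
Ev 9: PC=1 idx=1 pred=T actual=T -> ctr[1]=3
Ev 10: PC=1 idx=1 pred=T actual=N -> ctr[1]=2
Ev 11: PC=1 idx=1 pred=T actual=T -> ctr[1]=3
Ev 12: PC=1 idx=1 pred=T actual=T -> ctr[1]=3
Ev 13: PC=3 idx=0 pred=T actual=N -> ctr[0]=1
Ev 14: PC=3 idx=0 pred=N actual=N -> ctr[0]=0

Answer: T T T T T T T T T T T T T N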